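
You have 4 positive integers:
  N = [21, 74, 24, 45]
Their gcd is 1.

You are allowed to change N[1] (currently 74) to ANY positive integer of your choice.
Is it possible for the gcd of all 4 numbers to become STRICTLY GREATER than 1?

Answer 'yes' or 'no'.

Answer: yes

Derivation:
Current gcd = 1
gcd of all OTHER numbers (without N[1]=74): gcd([21, 24, 45]) = 3
The new gcd after any change is gcd(3, new_value).
This can be at most 3.
Since 3 > old gcd 1, the gcd CAN increase (e.g., set N[1] = 3).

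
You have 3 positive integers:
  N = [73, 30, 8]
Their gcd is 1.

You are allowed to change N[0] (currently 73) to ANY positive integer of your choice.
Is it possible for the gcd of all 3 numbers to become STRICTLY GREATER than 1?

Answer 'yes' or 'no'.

Current gcd = 1
gcd of all OTHER numbers (without N[0]=73): gcd([30, 8]) = 2
The new gcd after any change is gcd(2, new_value).
This can be at most 2.
Since 2 > old gcd 1, the gcd CAN increase (e.g., set N[0] = 2).

Answer: yes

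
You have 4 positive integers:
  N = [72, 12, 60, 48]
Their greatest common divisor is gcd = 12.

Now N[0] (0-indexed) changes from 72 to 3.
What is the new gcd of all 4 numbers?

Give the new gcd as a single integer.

Numbers: [72, 12, 60, 48], gcd = 12
Change: index 0, 72 -> 3
gcd of the OTHER numbers (without index 0): gcd([12, 60, 48]) = 12
New gcd = gcd(g_others, new_val) = gcd(12, 3) = 3

Answer: 3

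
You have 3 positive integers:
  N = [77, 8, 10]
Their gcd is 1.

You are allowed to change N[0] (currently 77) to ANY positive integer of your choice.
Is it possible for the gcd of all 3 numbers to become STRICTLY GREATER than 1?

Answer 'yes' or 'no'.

Current gcd = 1
gcd of all OTHER numbers (without N[0]=77): gcd([8, 10]) = 2
The new gcd after any change is gcd(2, new_value).
This can be at most 2.
Since 2 > old gcd 1, the gcd CAN increase (e.g., set N[0] = 2).

Answer: yes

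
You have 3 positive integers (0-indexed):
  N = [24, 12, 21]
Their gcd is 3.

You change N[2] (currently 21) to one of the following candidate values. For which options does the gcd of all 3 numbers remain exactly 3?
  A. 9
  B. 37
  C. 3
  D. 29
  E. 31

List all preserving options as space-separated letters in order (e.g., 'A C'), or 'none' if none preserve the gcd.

Answer: A C

Derivation:
Old gcd = 3; gcd of others (without N[2]) = 12
New gcd for candidate v: gcd(12, v). Preserves old gcd iff gcd(12, v) = 3.
  Option A: v=9, gcd(12,9)=3 -> preserves
  Option B: v=37, gcd(12,37)=1 -> changes
  Option C: v=3, gcd(12,3)=3 -> preserves
  Option D: v=29, gcd(12,29)=1 -> changes
  Option E: v=31, gcd(12,31)=1 -> changes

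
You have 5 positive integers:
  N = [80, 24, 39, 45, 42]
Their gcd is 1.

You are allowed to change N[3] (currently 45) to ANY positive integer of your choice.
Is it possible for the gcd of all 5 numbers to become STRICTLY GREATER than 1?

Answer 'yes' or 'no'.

Current gcd = 1
gcd of all OTHER numbers (without N[3]=45): gcd([80, 24, 39, 42]) = 1
The new gcd after any change is gcd(1, new_value).
This can be at most 1.
Since 1 = old gcd 1, the gcd can only stay the same or decrease.

Answer: no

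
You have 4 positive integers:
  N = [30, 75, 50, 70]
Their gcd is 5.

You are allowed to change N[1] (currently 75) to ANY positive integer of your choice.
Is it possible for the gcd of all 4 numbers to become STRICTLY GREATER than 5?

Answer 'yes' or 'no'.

Current gcd = 5
gcd of all OTHER numbers (without N[1]=75): gcd([30, 50, 70]) = 10
The new gcd after any change is gcd(10, new_value).
This can be at most 10.
Since 10 > old gcd 5, the gcd CAN increase (e.g., set N[1] = 10).

Answer: yes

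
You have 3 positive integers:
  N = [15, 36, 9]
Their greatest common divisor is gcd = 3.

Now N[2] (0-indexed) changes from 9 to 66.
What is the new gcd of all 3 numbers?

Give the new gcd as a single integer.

Numbers: [15, 36, 9], gcd = 3
Change: index 2, 9 -> 66
gcd of the OTHER numbers (without index 2): gcd([15, 36]) = 3
New gcd = gcd(g_others, new_val) = gcd(3, 66) = 3

Answer: 3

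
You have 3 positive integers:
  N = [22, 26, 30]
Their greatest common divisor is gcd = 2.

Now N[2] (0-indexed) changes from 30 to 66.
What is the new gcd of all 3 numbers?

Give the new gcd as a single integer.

Numbers: [22, 26, 30], gcd = 2
Change: index 2, 30 -> 66
gcd of the OTHER numbers (without index 2): gcd([22, 26]) = 2
New gcd = gcd(g_others, new_val) = gcd(2, 66) = 2

Answer: 2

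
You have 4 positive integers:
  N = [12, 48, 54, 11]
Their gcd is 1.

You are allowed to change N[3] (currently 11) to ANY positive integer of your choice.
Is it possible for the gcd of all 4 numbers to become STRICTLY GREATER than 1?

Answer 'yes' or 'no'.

Answer: yes

Derivation:
Current gcd = 1
gcd of all OTHER numbers (without N[3]=11): gcd([12, 48, 54]) = 6
The new gcd after any change is gcd(6, new_value).
This can be at most 6.
Since 6 > old gcd 1, the gcd CAN increase (e.g., set N[3] = 6).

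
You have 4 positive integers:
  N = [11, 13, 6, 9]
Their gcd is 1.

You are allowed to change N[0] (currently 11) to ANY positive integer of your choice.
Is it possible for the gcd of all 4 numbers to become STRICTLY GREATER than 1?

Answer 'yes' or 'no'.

Current gcd = 1
gcd of all OTHER numbers (without N[0]=11): gcd([13, 6, 9]) = 1
The new gcd after any change is gcd(1, new_value).
This can be at most 1.
Since 1 = old gcd 1, the gcd can only stay the same or decrease.

Answer: no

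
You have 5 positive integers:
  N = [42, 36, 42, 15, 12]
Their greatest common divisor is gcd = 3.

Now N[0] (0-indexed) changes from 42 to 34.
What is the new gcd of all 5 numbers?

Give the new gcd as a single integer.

Numbers: [42, 36, 42, 15, 12], gcd = 3
Change: index 0, 42 -> 34
gcd of the OTHER numbers (without index 0): gcd([36, 42, 15, 12]) = 3
New gcd = gcd(g_others, new_val) = gcd(3, 34) = 1

Answer: 1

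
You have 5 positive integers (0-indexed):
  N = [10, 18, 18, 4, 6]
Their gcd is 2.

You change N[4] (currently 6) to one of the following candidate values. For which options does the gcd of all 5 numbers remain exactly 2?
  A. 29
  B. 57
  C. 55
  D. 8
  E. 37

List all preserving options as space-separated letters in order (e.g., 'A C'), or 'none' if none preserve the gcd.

Old gcd = 2; gcd of others (without N[4]) = 2
New gcd for candidate v: gcd(2, v). Preserves old gcd iff gcd(2, v) = 2.
  Option A: v=29, gcd(2,29)=1 -> changes
  Option B: v=57, gcd(2,57)=1 -> changes
  Option C: v=55, gcd(2,55)=1 -> changes
  Option D: v=8, gcd(2,8)=2 -> preserves
  Option E: v=37, gcd(2,37)=1 -> changes

Answer: D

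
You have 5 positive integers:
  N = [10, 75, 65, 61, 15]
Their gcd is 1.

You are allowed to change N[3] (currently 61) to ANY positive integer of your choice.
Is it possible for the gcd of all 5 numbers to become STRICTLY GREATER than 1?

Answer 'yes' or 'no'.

Answer: yes

Derivation:
Current gcd = 1
gcd of all OTHER numbers (without N[3]=61): gcd([10, 75, 65, 15]) = 5
The new gcd after any change is gcd(5, new_value).
This can be at most 5.
Since 5 > old gcd 1, the gcd CAN increase (e.g., set N[3] = 5).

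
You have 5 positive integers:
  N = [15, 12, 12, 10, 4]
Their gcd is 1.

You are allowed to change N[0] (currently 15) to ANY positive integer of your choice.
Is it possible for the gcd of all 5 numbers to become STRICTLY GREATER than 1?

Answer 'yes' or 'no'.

Current gcd = 1
gcd of all OTHER numbers (without N[0]=15): gcd([12, 12, 10, 4]) = 2
The new gcd after any change is gcd(2, new_value).
This can be at most 2.
Since 2 > old gcd 1, the gcd CAN increase (e.g., set N[0] = 2).

Answer: yes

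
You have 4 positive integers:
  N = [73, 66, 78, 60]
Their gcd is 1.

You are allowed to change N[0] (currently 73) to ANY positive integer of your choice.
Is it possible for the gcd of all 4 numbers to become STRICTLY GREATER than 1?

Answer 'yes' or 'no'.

Current gcd = 1
gcd of all OTHER numbers (without N[0]=73): gcd([66, 78, 60]) = 6
The new gcd after any change is gcd(6, new_value).
This can be at most 6.
Since 6 > old gcd 1, the gcd CAN increase (e.g., set N[0] = 6).

Answer: yes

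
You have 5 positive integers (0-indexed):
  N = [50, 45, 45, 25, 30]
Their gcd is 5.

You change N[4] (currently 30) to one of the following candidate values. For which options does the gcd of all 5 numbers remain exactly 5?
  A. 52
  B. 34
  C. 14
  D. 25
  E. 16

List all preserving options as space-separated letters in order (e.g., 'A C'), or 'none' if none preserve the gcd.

Old gcd = 5; gcd of others (without N[4]) = 5
New gcd for candidate v: gcd(5, v). Preserves old gcd iff gcd(5, v) = 5.
  Option A: v=52, gcd(5,52)=1 -> changes
  Option B: v=34, gcd(5,34)=1 -> changes
  Option C: v=14, gcd(5,14)=1 -> changes
  Option D: v=25, gcd(5,25)=5 -> preserves
  Option E: v=16, gcd(5,16)=1 -> changes

Answer: D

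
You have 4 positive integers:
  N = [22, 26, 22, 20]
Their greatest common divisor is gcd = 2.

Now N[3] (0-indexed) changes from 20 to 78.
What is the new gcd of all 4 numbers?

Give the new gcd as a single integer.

Numbers: [22, 26, 22, 20], gcd = 2
Change: index 3, 20 -> 78
gcd of the OTHER numbers (without index 3): gcd([22, 26, 22]) = 2
New gcd = gcd(g_others, new_val) = gcd(2, 78) = 2

Answer: 2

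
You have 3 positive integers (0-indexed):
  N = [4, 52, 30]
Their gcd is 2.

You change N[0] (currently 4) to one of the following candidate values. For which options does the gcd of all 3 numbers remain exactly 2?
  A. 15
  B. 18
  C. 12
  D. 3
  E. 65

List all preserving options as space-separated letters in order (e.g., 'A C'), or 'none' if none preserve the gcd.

Answer: B C

Derivation:
Old gcd = 2; gcd of others (without N[0]) = 2
New gcd for candidate v: gcd(2, v). Preserves old gcd iff gcd(2, v) = 2.
  Option A: v=15, gcd(2,15)=1 -> changes
  Option B: v=18, gcd(2,18)=2 -> preserves
  Option C: v=12, gcd(2,12)=2 -> preserves
  Option D: v=3, gcd(2,3)=1 -> changes
  Option E: v=65, gcd(2,65)=1 -> changes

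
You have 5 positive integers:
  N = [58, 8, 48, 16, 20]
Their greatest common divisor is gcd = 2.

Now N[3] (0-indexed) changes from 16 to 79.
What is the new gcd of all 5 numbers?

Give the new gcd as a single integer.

Answer: 1

Derivation:
Numbers: [58, 8, 48, 16, 20], gcd = 2
Change: index 3, 16 -> 79
gcd of the OTHER numbers (without index 3): gcd([58, 8, 48, 20]) = 2
New gcd = gcd(g_others, new_val) = gcd(2, 79) = 1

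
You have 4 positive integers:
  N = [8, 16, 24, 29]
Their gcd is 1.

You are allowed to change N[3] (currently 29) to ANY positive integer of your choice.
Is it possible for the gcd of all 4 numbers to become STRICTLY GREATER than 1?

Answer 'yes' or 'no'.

Answer: yes

Derivation:
Current gcd = 1
gcd of all OTHER numbers (without N[3]=29): gcd([8, 16, 24]) = 8
The new gcd after any change is gcd(8, new_value).
This can be at most 8.
Since 8 > old gcd 1, the gcd CAN increase (e.g., set N[3] = 8).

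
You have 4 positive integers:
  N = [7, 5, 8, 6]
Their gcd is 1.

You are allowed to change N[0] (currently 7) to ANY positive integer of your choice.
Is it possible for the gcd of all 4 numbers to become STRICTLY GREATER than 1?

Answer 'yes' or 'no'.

Answer: no

Derivation:
Current gcd = 1
gcd of all OTHER numbers (without N[0]=7): gcd([5, 8, 6]) = 1
The new gcd after any change is gcd(1, new_value).
This can be at most 1.
Since 1 = old gcd 1, the gcd can only stay the same or decrease.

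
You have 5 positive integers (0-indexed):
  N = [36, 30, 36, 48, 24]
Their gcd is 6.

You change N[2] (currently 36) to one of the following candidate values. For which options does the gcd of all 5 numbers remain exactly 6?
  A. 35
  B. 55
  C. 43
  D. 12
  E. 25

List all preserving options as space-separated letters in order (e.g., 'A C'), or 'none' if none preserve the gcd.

Old gcd = 6; gcd of others (without N[2]) = 6
New gcd for candidate v: gcd(6, v). Preserves old gcd iff gcd(6, v) = 6.
  Option A: v=35, gcd(6,35)=1 -> changes
  Option B: v=55, gcd(6,55)=1 -> changes
  Option C: v=43, gcd(6,43)=1 -> changes
  Option D: v=12, gcd(6,12)=6 -> preserves
  Option E: v=25, gcd(6,25)=1 -> changes

Answer: D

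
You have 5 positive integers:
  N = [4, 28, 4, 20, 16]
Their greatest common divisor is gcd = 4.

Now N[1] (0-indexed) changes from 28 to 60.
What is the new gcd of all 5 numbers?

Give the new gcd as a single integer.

Answer: 4

Derivation:
Numbers: [4, 28, 4, 20, 16], gcd = 4
Change: index 1, 28 -> 60
gcd of the OTHER numbers (without index 1): gcd([4, 4, 20, 16]) = 4
New gcd = gcd(g_others, new_val) = gcd(4, 60) = 4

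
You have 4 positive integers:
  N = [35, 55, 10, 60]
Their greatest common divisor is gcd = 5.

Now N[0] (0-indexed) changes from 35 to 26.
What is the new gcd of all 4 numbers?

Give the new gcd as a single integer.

Answer: 1

Derivation:
Numbers: [35, 55, 10, 60], gcd = 5
Change: index 0, 35 -> 26
gcd of the OTHER numbers (without index 0): gcd([55, 10, 60]) = 5
New gcd = gcd(g_others, new_val) = gcd(5, 26) = 1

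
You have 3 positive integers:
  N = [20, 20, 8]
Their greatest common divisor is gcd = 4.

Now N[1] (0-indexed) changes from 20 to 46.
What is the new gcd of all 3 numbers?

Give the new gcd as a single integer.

Numbers: [20, 20, 8], gcd = 4
Change: index 1, 20 -> 46
gcd of the OTHER numbers (without index 1): gcd([20, 8]) = 4
New gcd = gcd(g_others, new_val) = gcd(4, 46) = 2

Answer: 2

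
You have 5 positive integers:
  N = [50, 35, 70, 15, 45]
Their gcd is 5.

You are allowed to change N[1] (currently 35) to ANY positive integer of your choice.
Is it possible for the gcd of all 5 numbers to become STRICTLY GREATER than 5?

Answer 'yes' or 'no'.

Answer: no

Derivation:
Current gcd = 5
gcd of all OTHER numbers (without N[1]=35): gcd([50, 70, 15, 45]) = 5
The new gcd after any change is gcd(5, new_value).
This can be at most 5.
Since 5 = old gcd 5, the gcd can only stay the same or decrease.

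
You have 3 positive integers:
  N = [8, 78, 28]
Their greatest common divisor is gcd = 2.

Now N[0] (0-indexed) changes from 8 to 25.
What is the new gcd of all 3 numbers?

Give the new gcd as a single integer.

Numbers: [8, 78, 28], gcd = 2
Change: index 0, 8 -> 25
gcd of the OTHER numbers (without index 0): gcd([78, 28]) = 2
New gcd = gcd(g_others, new_val) = gcd(2, 25) = 1

Answer: 1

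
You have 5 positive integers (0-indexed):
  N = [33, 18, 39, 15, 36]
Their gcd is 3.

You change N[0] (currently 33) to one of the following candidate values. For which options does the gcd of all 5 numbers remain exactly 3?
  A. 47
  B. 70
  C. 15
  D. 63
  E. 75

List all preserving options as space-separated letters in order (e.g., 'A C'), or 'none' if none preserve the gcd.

Answer: C D E

Derivation:
Old gcd = 3; gcd of others (without N[0]) = 3
New gcd for candidate v: gcd(3, v). Preserves old gcd iff gcd(3, v) = 3.
  Option A: v=47, gcd(3,47)=1 -> changes
  Option B: v=70, gcd(3,70)=1 -> changes
  Option C: v=15, gcd(3,15)=3 -> preserves
  Option D: v=63, gcd(3,63)=3 -> preserves
  Option E: v=75, gcd(3,75)=3 -> preserves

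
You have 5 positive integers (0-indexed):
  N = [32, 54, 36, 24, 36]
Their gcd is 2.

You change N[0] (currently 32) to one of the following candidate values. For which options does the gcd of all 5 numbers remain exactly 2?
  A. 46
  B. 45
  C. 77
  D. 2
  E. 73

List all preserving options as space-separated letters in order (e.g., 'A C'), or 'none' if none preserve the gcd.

Old gcd = 2; gcd of others (without N[0]) = 6
New gcd for candidate v: gcd(6, v). Preserves old gcd iff gcd(6, v) = 2.
  Option A: v=46, gcd(6,46)=2 -> preserves
  Option B: v=45, gcd(6,45)=3 -> changes
  Option C: v=77, gcd(6,77)=1 -> changes
  Option D: v=2, gcd(6,2)=2 -> preserves
  Option E: v=73, gcd(6,73)=1 -> changes

Answer: A D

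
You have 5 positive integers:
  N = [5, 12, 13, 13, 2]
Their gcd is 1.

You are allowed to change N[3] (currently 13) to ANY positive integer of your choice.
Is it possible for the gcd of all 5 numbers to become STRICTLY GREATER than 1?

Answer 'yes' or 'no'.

Answer: no

Derivation:
Current gcd = 1
gcd of all OTHER numbers (without N[3]=13): gcd([5, 12, 13, 2]) = 1
The new gcd after any change is gcd(1, new_value).
This can be at most 1.
Since 1 = old gcd 1, the gcd can only stay the same or decrease.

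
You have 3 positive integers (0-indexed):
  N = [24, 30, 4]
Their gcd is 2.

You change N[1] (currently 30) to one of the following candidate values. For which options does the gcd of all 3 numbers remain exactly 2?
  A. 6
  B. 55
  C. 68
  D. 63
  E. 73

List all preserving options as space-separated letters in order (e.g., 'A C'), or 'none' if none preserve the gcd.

Old gcd = 2; gcd of others (without N[1]) = 4
New gcd for candidate v: gcd(4, v). Preserves old gcd iff gcd(4, v) = 2.
  Option A: v=6, gcd(4,6)=2 -> preserves
  Option B: v=55, gcd(4,55)=1 -> changes
  Option C: v=68, gcd(4,68)=4 -> changes
  Option D: v=63, gcd(4,63)=1 -> changes
  Option E: v=73, gcd(4,73)=1 -> changes

Answer: A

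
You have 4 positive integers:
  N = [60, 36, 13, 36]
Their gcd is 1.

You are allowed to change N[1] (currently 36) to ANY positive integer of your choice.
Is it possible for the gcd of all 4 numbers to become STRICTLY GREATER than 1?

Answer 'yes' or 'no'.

Current gcd = 1
gcd of all OTHER numbers (without N[1]=36): gcd([60, 13, 36]) = 1
The new gcd after any change is gcd(1, new_value).
This can be at most 1.
Since 1 = old gcd 1, the gcd can only stay the same or decrease.

Answer: no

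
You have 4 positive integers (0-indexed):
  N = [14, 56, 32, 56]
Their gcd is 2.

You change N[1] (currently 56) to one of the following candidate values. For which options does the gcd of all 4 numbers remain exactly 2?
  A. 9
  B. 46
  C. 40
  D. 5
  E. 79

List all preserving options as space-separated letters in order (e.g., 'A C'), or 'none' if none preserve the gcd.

Answer: B C

Derivation:
Old gcd = 2; gcd of others (without N[1]) = 2
New gcd for candidate v: gcd(2, v). Preserves old gcd iff gcd(2, v) = 2.
  Option A: v=9, gcd(2,9)=1 -> changes
  Option B: v=46, gcd(2,46)=2 -> preserves
  Option C: v=40, gcd(2,40)=2 -> preserves
  Option D: v=5, gcd(2,5)=1 -> changes
  Option E: v=79, gcd(2,79)=1 -> changes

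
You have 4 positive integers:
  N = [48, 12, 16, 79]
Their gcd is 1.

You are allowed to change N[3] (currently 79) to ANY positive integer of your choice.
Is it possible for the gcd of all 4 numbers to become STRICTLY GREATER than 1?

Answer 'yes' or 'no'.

Answer: yes

Derivation:
Current gcd = 1
gcd of all OTHER numbers (without N[3]=79): gcd([48, 12, 16]) = 4
The new gcd after any change is gcd(4, new_value).
This can be at most 4.
Since 4 > old gcd 1, the gcd CAN increase (e.g., set N[3] = 4).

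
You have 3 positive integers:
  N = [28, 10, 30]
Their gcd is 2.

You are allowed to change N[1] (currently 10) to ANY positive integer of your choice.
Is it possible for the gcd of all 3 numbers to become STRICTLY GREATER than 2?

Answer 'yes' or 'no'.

Answer: no

Derivation:
Current gcd = 2
gcd of all OTHER numbers (without N[1]=10): gcd([28, 30]) = 2
The new gcd after any change is gcd(2, new_value).
This can be at most 2.
Since 2 = old gcd 2, the gcd can only stay the same or decrease.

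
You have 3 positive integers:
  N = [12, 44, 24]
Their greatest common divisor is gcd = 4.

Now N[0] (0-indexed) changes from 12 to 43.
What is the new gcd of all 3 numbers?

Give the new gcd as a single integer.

Numbers: [12, 44, 24], gcd = 4
Change: index 0, 12 -> 43
gcd of the OTHER numbers (without index 0): gcd([44, 24]) = 4
New gcd = gcd(g_others, new_val) = gcd(4, 43) = 1

Answer: 1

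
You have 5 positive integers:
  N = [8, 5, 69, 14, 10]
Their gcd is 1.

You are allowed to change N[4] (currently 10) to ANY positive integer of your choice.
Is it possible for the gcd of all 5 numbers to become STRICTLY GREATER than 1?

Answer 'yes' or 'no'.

Answer: no

Derivation:
Current gcd = 1
gcd of all OTHER numbers (without N[4]=10): gcd([8, 5, 69, 14]) = 1
The new gcd after any change is gcd(1, new_value).
This can be at most 1.
Since 1 = old gcd 1, the gcd can only stay the same or decrease.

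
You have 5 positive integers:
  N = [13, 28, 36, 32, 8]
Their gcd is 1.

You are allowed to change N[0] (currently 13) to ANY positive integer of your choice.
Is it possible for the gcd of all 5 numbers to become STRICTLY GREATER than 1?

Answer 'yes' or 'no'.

Current gcd = 1
gcd of all OTHER numbers (without N[0]=13): gcd([28, 36, 32, 8]) = 4
The new gcd after any change is gcd(4, new_value).
This can be at most 4.
Since 4 > old gcd 1, the gcd CAN increase (e.g., set N[0] = 4).

Answer: yes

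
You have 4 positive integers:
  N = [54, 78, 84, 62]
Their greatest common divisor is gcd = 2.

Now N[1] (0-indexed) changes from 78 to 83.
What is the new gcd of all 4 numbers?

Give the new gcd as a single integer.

Numbers: [54, 78, 84, 62], gcd = 2
Change: index 1, 78 -> 83
gcd of the OTHER numbers (without index 1): gcd([54, 84, 62]) = 2
New gcd = gcd(g_others, new_val) = gcd(2, 83) = 1

Answer: 1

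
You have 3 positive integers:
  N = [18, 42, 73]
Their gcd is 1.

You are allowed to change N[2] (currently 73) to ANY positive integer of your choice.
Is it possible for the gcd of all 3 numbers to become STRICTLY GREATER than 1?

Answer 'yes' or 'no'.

Current gcd = 1
gcd of all OTHER numbers (without N[2]=73): gcd([18, 42]) = 6
The new gcd after any change is gcd(6, new_value).
This can be at most 6.
Since 6 > old gcd 1, the gcd CAN increase (e.g., set N[2] = 6).

Answer: yes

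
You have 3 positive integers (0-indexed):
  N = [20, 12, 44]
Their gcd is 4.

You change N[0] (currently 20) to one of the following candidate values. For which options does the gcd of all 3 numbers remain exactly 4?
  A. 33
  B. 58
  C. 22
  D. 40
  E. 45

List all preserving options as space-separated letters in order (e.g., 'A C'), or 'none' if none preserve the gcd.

Answer: D

Derivation:
Old gcd = 4; gcd of others (without N[0]) = 4
New gcd for candidate v: gcd(4, v). Preserves old gcd iff gcd(4, v) = 4.
  Option A: v=33, gcd(4,33)=1 -> changes
  Option B: v=58, gcd(4,58)=2 -> changes
  Option C: v=22, gcd(4,22)=2 -> changes
  Option D: v=40, gcd(4,40)=4 -> preserves
  Option E: v=45, gcd(4,45)=1 -> changes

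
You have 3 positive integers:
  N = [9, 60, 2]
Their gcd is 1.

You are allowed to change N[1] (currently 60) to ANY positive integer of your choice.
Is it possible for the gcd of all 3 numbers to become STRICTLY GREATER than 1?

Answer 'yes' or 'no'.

Current gcd = 1
gcd of all OTHER numbers (without N[1]=60): gcd([9, 2]) = 1
The new gcd after any change is gcd(1, new_value).
This can be at most 1.
Since 1 = old gcd 1, the gcd can only stay the same or decrease.

Answer: no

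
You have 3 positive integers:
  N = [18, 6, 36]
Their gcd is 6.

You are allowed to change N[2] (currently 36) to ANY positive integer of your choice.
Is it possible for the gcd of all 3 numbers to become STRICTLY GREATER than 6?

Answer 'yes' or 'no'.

Answer: no

Derivation:
Current gcd = 6
gcd of all OTHER numbers (without N[2]=36): gcd([18, 6]) = 6
The new gcd after any change is gcd(6, new_value).
This can be at most 6.
Since 6 = old gcd 6, the gcd can only stay the same or decrease.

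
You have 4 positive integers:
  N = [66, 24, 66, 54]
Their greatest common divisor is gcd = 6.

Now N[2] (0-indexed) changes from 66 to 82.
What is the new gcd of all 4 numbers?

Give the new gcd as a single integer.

Answer: 2

Derivation:
Numbers: [66, 24, 66, 54], gcd = 6
Change: index 2, 66 -> 82
gcd of the OTHER numbers (without index 2): gcd([66, 24, 54]) = 6
New gcd = gcd(g_others, new_val) = gcd(6, 82) = 2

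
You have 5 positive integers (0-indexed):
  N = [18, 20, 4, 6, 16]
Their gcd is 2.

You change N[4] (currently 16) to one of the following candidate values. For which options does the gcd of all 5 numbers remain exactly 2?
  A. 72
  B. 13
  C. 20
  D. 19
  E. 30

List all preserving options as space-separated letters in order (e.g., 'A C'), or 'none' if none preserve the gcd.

Answer: A C E

Derivation:
Old gcd = 2; gcd of others (without N[4]) = 2
New gcd for candidate v: gcd(2, v). Preserves old gcd iff gcd(2, v) = 2.
  Option A: v=72, gcd(2,72)=2 -> preserves
  Option B: v=13, gcd(2,13)=1 -> changes
  Option C: v=20, gcd(2,20)=2 -> preserves
  Option D: v=19, gcd(2,19)=1 -> changes
  Option E: v=30, gcd(2,30)=2 -> preserves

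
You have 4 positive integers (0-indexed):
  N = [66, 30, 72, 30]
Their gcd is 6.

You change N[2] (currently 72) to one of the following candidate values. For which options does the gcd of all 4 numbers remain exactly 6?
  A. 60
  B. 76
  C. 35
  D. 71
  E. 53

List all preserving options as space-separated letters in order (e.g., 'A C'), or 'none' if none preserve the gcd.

Old gcd = 6; gcd of others (without N[2]) = 6
New gcd for candidate v: gcd(6, v). Preserves old gcd iff gcd(6, v) = 6.
  Option A: v=60, gcd(6,60)=6 -> preserves
  Option B: v=76, gcd(6,76)=2 -> changes
  Option C: v=35, gcd(6,35)=1 -> changes
  Option D: v=71, gcd(6,71)=1 -> changes
  Option E: v=53, gcd(6,53)=1 -> changes

Answer: A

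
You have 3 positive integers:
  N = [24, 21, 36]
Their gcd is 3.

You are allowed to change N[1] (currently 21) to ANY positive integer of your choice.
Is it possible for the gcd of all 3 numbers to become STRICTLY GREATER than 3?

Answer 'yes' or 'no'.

Answer: yes

Derivation:
Current gcd = 3
gcd of all OTHER numbers (without N[1]=21): gcd([24, 36]) = 12
The new gcd after any change is gcd(12, new_value).
This can be at most 12.
Since 12 > old gcd 3, the gcd CAN increase (e.g., set N[1] = 12).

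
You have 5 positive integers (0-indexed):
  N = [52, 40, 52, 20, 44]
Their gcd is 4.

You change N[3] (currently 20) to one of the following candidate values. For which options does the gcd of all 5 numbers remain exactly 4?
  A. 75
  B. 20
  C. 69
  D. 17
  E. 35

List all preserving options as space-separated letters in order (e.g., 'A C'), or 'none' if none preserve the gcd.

Old gcd = 4; gcd of others (without N[3]) = 4
New gcd for candidate v: gcd(4, v). Preserves old gcd iff gcd(4, v) = 4.
  Option A: v=75, gcd(4,75)=1 -> changes
  Option B: v=20, gcd(4,20)=4 -> preserves
  Option C: v=69, gcd(4,69)=1 -> changes
  Option D: v=17, gcd(4,17)=1 -> changes
  Option E: v=35, gcd(4,35)=1 -> changes

Answer: B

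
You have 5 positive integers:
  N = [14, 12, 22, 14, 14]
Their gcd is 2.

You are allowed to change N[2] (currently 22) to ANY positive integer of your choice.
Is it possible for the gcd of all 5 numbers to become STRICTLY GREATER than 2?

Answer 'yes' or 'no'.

Answer: no

Derivation:
Current gcd = 2
gcd of all OTHER numbers (without N[2]=22): gcd([14, 12, 14, 14]) = 2
The new gcd after any change is gcd(2, new_value).
This can be at most 2.
Since 2 = old gcd 2, the gcd can only stay the same or decrease.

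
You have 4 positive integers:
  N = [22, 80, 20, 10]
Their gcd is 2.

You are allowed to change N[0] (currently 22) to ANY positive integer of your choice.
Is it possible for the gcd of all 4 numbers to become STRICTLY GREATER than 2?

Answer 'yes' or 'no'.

Answer: yes

Derivation:
Current gcd = 2
gcd of all OTHER numbers (without N[0]=22): gcd([80, 20, 10]) = 10
The new gcd after any change is gcd(10, new_value).
This can be at most 10.
Since 10 > old gcd 2, the gcd CAN increase (e.g., set N[0] = 10).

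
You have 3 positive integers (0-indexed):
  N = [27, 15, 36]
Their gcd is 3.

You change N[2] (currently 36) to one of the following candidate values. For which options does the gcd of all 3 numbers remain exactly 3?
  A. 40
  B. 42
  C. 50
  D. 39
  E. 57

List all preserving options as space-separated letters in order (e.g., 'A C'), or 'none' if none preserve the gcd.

Answer: B D E

Derivation:
Old gcd = 3; gcd of others (without N[2]) = 3
New gcd for candidate v: gcd(3, v). Preserves old gcd iff gcd(3, v) = 3.
  Option A: v=40, gcd(3,40)=1 -> changes
  Option B: v=42, gcd(3,42)=3 -> preserves
  Option C: v=50, gcd(3,50)=1 -> changes
  Option D: v=39, gcd(3,39)=3 -> preserves
  Option E: v=57, gcd(3,57)=3 -> preserves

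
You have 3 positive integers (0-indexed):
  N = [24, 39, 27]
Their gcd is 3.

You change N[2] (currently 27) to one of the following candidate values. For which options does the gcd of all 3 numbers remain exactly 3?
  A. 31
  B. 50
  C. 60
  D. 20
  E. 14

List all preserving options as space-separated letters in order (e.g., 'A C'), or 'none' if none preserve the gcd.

Answer: C

Derivation:
Old gcd = 3; gcd of others (without N[2]) = 3
New gcd for candidate v: gcd(3, v). Preserves old gcd iff gcd(3, v) = 3.
  Option A: v=31, gcd(3,31)=1 -> changes
  Option B: v=50, gcd(3,50)=1 -> changes
  Option C: v=60, gcd(3,60)=3 -> preserves
  Option D: v=20, gcd(3,20)=1 -> changes
  Option E: v=14, gcd(3,14)=1 -> changes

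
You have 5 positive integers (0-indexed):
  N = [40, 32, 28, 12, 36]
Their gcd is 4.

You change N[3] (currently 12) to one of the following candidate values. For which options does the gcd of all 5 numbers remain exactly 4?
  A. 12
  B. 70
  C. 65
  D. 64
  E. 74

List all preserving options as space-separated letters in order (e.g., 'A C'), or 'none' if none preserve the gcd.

Answer: A D

Derivation:
Old gcd = 4; gcd of others (without N[3]) = 4
New gcd for candidate v: gcd(4, v). Preserves old gcd iff gcd(4, v) = 4.
  Option A: v=12, gcd(4,12)=4 -> preserves
  Option B: v=70, gcd(4,70)=2 -> changes
  Option C: v=65, gcd(4,65)=1 -> changes
  Option D: v=64, gcd(4,64)=4 -> preserves
  Option E: v=74, gcd(4,74)=2 -> changes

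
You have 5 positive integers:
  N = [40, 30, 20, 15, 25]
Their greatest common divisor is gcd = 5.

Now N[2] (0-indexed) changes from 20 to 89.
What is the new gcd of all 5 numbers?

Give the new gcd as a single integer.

Numbers: [40, 30, 20, 15, 25], gcd = 5
Change: index 2, 20 -> 89
gcd of the OTHER numbers (without index 2): gcd([40, 30, 15, 25]) = 5
New gcd = gcd(g_others, new_val) = gcd(5, 89) = 1

Answer: 1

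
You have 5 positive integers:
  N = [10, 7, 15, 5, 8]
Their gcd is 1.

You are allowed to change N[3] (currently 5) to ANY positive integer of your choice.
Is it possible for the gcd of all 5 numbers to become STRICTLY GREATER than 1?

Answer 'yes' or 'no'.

Answer: no

Derivation:
Current gcd = 1
gcd of all OTHER numbers (without N[3]=5): gcd([10, 7, 15, 8]) = 1
The new gcd after any change is gcd(1, new_value).
This can be at most 1.
Since 1 = old gcd 1, the gcd can only stay the same or decrease.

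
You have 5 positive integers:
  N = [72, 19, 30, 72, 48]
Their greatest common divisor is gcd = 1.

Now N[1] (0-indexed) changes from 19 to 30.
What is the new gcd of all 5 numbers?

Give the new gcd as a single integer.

Numbers: [72, 19, 30, 72, 48], gcd = 1
Change: index 1, 19 -> 30
gcd of the OTHER numbers (without index 1): gcd([72, 30, 72, 48]) = 6
New gcd = gcd(g_others, new_val) = gcd(6, 30) = 6

Answer: 6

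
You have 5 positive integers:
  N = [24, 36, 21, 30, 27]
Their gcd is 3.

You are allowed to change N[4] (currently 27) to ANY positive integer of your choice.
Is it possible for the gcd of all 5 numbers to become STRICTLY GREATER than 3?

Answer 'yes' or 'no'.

Answer: no

Derivation:
Current gcd = 3
gcd of all OTHER numbers (without N[4]=27): gcd([24, 36, 21, 30]) = 3
The new gcd after any change is gcd(3, new_value).
This can be at most 3.
Since 3 = old gcd 3, the gcd can only stay the same or decrease.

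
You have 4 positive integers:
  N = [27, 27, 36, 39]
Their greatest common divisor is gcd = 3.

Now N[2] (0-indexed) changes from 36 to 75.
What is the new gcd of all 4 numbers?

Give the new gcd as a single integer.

Answer: 3

Derivation:
Numbers: [27, 27, 36, 39], gcd = 3
Change: index 2, 36 -> 75
gcd of the OTHER numbers (without index 2): gcd([27, 27, 39]) = 3
New gcd = gcd(g_others, new_val) = gcd(3, 75) = 3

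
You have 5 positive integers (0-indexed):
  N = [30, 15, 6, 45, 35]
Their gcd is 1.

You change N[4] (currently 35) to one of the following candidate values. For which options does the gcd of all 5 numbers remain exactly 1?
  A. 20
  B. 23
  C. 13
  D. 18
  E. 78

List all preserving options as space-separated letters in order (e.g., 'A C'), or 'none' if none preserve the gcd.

Old gcd = 1; gcd of others (without N[4]) = 3
New gcd for candidate v: gcd(3, v). Preserves old gcd iff gcd(3, v) = 1.
  Option A: v=20, gcd(3,20)=1 -> preserves
  Option B: v=23, gcd(3,23)=1 -> preserves
  Option C: v=13, gcd(3,13)=1 -> preserves
  Option D: v=18, gcd(3,18)=3 -> changes
  Option E: v=78, gcd(3,78)=3 -> changes

Answer: A B C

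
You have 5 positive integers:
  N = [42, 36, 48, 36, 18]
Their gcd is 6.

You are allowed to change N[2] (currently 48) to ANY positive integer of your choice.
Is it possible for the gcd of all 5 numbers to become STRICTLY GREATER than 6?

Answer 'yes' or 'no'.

Current gcd = 6
gcd of all OTHER numbers (without N[2]=48): gcd([42, 36, 36, 18]) = 6
The new gcd after any change is gcd(6, new_value).
This can be at most 6.
Since 6 = old gcd 6, the gcd can only stay the same or decrease.

Answer: no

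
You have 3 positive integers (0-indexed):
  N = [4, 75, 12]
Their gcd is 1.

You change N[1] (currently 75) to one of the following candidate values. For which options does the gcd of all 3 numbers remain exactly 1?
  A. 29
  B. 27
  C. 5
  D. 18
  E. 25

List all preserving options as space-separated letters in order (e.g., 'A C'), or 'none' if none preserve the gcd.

Answer: A B C E

Derivation:
Old gcd = 1; gcd of others (without N[1]) = 4
New gcd for candidate v: gcd(4, v). Preserves old gcd iff gcd(4, v) = 1.
  Option A: v=29, gcd(4,29)=1 -> preserves
  Option B: v=27, gcd(4,27)=1 -> preserves
  Option C: v=5, gcd(4,5)=1 -> preserves
  Option D: v=18, gcd(4,18)=2 -> changes
  Option E: v=25, gcd(4,25)=1 -> preserves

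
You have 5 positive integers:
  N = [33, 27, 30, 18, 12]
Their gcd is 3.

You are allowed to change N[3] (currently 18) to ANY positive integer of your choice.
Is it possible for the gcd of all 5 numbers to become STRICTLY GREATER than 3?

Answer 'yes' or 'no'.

Current gcd = 3
gcd of all OTHER numbers (without N[3]=18): gcd([33, 27, 30, 12]) = 3
The new gcd after any change is gcd(3, new_value).
This can be at most 3.
Since 3 = old gcd 3, the gcd can only stay the same or decrease.

Answer: no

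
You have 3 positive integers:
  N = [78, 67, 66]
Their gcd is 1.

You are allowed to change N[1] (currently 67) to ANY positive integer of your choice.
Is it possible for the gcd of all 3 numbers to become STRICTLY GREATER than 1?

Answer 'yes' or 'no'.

Current gcd = 1
gcd of all OTHER numbers (without N[1]=67): gcd([78, 66]) = 6
The new gcd after any change is gcd(6, new_value).
This can be at most 6.
Since 6 > old gcd 1, the gcd CAN increase (e.g., set N[1] = 6).

Answer: yes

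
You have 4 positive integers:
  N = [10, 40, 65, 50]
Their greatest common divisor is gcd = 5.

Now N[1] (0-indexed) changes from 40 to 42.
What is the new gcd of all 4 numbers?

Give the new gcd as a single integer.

Numbers: [10, 40, 65, 50], gcd = 5
Change: index 1, 40 -> 42
gcd of the OTHER numbers (without index 1): gcd([10, 65, 50]) = 5
New gcd = gcd(g_others, new_val) = gcd(5, 42) = 1

Answer: 1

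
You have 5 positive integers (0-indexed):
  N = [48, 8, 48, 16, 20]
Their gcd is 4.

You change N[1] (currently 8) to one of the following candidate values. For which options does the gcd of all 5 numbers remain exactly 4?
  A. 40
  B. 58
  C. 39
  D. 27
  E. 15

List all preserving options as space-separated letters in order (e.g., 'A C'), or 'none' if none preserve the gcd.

Answer: A

Derivation:
Old gcd = 4; gcd of others (without N[1]) = 4
New gcd for candidate v: gcd(4, v). Preserves old gcd iff gcd(4, v) = 4.
  Option A: v=40, gcd(4,40)=4 -> preserves
  Option B: v=58, gcd(4,58)=2 -> changes
  Option C: v=39, gcd(4,39)=1 -> changes
  Option D: v=27, gcd(4,27)=1 -> changes
  Option E: v=15, gcd(4,15)=1 -> changes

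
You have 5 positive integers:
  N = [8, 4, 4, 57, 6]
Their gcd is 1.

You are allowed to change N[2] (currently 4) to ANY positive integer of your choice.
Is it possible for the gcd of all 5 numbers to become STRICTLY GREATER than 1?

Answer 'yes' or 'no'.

Current gcd = 1
gcd of all OTHER numbers (without N[2]=4): gcd([8, 4, 57, 6]) = 1
The new gcd after any change is gcd(1, new_value).
This can be at most 1.
Since 1 = old gcd 1, the gcd can only stay the same or decrease.

Answer: no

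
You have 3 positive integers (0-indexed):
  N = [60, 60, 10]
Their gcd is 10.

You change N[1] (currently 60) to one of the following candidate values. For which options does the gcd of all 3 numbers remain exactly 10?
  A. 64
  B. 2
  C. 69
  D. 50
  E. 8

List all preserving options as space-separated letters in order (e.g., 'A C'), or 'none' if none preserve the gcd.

Answer: D

Derivation:
Old gcd = 10; gcd of others (without N[1]) = 10
New gcd for candidate v: gcd(10, v). Preserves old gcd iff gcd(10, v) = 10.
  Option A: v=64, gcd(10,64)=2 -> changes
  Option B: v=2, gcd(10,2)=2 -> changes
  Option C: v=69, gcd(10,69)=1 -> changes
  Option D: v=50, gcd(10,50)=10 -> preserves
  Option E: v=8, gcd(10,8)=2 -> changes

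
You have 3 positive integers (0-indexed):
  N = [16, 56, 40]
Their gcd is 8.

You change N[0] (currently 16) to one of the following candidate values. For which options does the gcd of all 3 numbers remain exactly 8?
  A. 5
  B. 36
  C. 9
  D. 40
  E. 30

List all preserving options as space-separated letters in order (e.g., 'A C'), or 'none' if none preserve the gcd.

Answer: D

Derivation:
Old gcd = 8; gcd of others (without N[0]) = 8
New gcd for candidate v: gcd(8, v). Preserves old gcd iff gcd(8, v) = 8.
  Option A: v=5, gcd(8,5)=1 -> changes
  Option B: v=36, gcd(8,36)=4 -> changes
  Option C: v=9, gcd(8,9)=1 -> changes
  Option D: v=40, gcd(8,40)=8 -> preserves
  Option E: v=30, gcd(8,30)=2 -> changes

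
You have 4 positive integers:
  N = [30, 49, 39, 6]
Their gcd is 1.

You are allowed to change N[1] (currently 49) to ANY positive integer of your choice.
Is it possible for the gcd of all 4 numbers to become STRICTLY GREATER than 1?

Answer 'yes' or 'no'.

Answer: yes

Derivation:
Current gcd = 1
gcd of all OTHER numbers (without N[1]=49): gcd([30, 39, 6]) = 3
The new gcd after any change is gcd(3, new_value).
This can be at most 3.
Since 3 > old gcd 1, the gcd CAN increase (e.g., set N[1] = 3).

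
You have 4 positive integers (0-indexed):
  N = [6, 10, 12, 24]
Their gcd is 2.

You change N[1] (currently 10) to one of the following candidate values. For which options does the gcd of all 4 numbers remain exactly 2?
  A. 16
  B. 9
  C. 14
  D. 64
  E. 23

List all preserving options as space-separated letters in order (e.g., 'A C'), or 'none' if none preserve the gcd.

Old gcd = 2; gcd of others (without N[1]) = 6
New gcd for candidate v: gcd(6, v). Preserves old gcd iff gcd(6, v) = 2.
  Option A: v=16, gcd(6,16)=2 -> preserves
  Option B: v=9, gcd(6,9)=3 -> changes
  Option C: v=14, gcd(6,14)=2 -> preserves
  Option D: v=64, gcd(6,64)=2 -> preserves
  Option E: v=23, gcd(6,23)=1 -> changes

Answer: A C D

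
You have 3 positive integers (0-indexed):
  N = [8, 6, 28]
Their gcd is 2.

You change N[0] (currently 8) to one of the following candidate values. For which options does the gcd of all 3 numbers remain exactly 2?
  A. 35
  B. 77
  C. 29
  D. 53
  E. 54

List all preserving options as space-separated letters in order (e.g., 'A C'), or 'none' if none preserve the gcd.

Answer: E

Derivation:
Old gcd = 2; gcd of others (without N[0]) = 2
New gcd for candidate v: gcd(2, v). Preserves old gcd iff gcd(2, v) = 2.
  Option A: v=35, gcd(2,35)=1 -> changes
  Option B: v=77, gcd(2,77)=1 -> changes
  Option C: v=29, gcd(2,29)=1 -> changes
  Option D: v=53, gcd(2,53)=1 -> changes
  Option E: v=54, gcd(2,54)=2 -> preserves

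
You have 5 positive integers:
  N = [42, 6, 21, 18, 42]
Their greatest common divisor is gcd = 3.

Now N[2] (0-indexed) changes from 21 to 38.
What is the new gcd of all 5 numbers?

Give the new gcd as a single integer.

Answer: 2

Derivation:
Numbers: [42, 6, 21, 18, 42], gcd = 3
Change: index 2, 21 -> 38
gcd of the OTHER numbers (without index 2): gcd([42, 6, 18, 42]) = 6
New gcd = gcd(g_others, new_val) = gcd(6, 38) = 2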